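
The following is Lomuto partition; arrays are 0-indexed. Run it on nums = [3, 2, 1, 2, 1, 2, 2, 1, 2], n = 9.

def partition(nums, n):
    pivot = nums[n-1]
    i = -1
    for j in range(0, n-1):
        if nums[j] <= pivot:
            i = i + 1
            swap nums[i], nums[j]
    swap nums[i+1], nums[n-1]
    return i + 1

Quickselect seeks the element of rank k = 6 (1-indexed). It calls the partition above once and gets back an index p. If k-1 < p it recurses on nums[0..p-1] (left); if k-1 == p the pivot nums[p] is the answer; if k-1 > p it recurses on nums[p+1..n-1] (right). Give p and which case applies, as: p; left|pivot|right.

pivot = nums[8] = 2; i = -1
j=0: nums[0]=3 > 2 → no swap
j=1: nums[1]=2 ≤ 2 → i=0, swap nums[0],nums[1] → [2, 3, 1, 2, 1, 2, 2, 1, 2]
j=2: nums[2]=1 ≤ 2 → i=1, swap nums[1],nums[2] → [2, 1, 3, 2, 1, 2, 2, 1, 2]
j=3: nums[3]=2 ≤ 2 → i=2, swap nums[2],nums[3] → [2, 1, 2, 3, 1, 2, 2, 1, 2]
j=4: nums[4]=1 ≤ 2 → i=3, swap nums[3],nums[4] → [2, 1, 2, 1, 3, 2, 2, 1, 2]
j=5: nums[5]=2 ≤ 2 → i=4, swap nums[4],nums[5] → [2, 1, 2, 1, 2, 3, 2, 1, 2]
j=6: nums[6]=2 ≤ 2 → i=5, swap nums[5],nums[6] → [2, 1, 2, 1, 2, 2, 3, 1, 2]
j=7: nums[7]=1 ≤ 2 → i=6, swap nums[6],nums[7] → [2, 1, 2, 1, 2, 2, 1, 3, 2]
final swap nums[7],nums[8] → [2, 1, 2, 1, 2, 2, 1, 2, 3]; return 7
p = 7; k-1 = 5 < 7 ⇒ left

7; left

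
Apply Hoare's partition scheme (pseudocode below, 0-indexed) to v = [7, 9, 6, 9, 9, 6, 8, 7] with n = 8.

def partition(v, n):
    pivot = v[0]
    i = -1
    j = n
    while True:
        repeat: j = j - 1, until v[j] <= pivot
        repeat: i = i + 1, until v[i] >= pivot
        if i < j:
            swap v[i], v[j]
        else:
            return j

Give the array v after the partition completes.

[7, 6, 6, 9, 9, 9, 8, 7]

pivot = v[0] = 7; i = -1, j = 8
j→7 (v[7]=7≤7), i→0 (v[0]=7≥7); i<j, swap → [7, 9, 6, 9, 9, 6, 8, 7]
j→5 (v[5]=6≤7), i→1 (v[1]=9≥7); i<j, swap → [7, 6, 6, 9, 9, 9, 8, 7]
j→2, i→3; i≥j, return j=2. v = [7, 6, 6, 9, 9, 9, 8, 7]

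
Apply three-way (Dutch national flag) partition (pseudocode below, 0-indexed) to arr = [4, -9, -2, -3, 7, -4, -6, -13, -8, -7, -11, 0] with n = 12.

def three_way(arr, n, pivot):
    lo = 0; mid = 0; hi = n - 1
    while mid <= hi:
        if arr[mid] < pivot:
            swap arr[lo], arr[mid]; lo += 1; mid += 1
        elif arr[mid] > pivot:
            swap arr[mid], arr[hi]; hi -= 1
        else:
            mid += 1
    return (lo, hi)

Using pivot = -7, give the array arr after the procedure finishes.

[-11, -9, -8, -13, -7, -6, -4, 7, -3, -2, 0, 4]

pivot = -7; lo=0, mid=0, hi=11
arr[mid]=4>-7: swap arr[0],arr[11]; hi=10 → [0, -9, -2, -3, 7, -4, -6, -13, -8, -7, -11, 4]
arr[mid]=0>-7: swap arr[0],arr[10]; hi=9 → [-11, -9, -2, -3, 7, -4, -6, -13, -8, -7, 0, 4]
arr[mid]=-11<-7: swap arr[0],arr[0]; lo=1,mid=1 → [-11, -9, -2, -3, 7, -4, -6, -13, -8, -7, 0, 4]
arr[mid]=-9<-7: swap arr[1],arr[1]; lo=2,mid=2 → [-11, -9, -2, -3, 7, -4, -6, -13, -8, -7, 0, 4]
arr[mid]=-2>-7: swap arr[2],arr[9]; hi=8 → [-11, -9, -7, -3, 7, -4, -6, -13, -8, -2, 0, 4]
arr[mid]=-7=-7: mid=3
arr[mid]=-3>-7: swap arr[3],arr[8]; hi=7 → [-11, -9, -7, -8, 7, -4, -6, -13, -3, -2, 0, 4]
arr[mid]=-8<-7: swap arr[2],arr[3]; lo=3,mid=4 → [-11, -9, -8, -7, 7, -4, -6, -13, -3, -2, 0, 4]
arr[mid]=7>-7: swap arr[4],arr[7]; hi=6 → [-11, -9, -8, -7, -13, -4, -6, 7, -3, -2, 0, 4]
arr[mid]=-13<-7: swap arr[3],arr[4]; lo=4,mid=5 → [-11, -9, -8, -13, -7, -4, -6, 7, -3, -2, 0, 4]
arr[mid]=-4>-7: swap arr[5],arr[6]; hi=5 → [-11, -9, -8, -13, -7, -6, -4, 7, -3, -2, 0, 4]
arr[mid]=-6>-7: swap arr[5],arr[5]; hi=4 → [-11, -9, -8, -13, -7, -6, -4, 7, -3, -2, 0, 4]
end: lo=4, hi=4; arr = [-11, -9, -8, -13, -7, -6, -4, 7, -3, -2, 0, 4]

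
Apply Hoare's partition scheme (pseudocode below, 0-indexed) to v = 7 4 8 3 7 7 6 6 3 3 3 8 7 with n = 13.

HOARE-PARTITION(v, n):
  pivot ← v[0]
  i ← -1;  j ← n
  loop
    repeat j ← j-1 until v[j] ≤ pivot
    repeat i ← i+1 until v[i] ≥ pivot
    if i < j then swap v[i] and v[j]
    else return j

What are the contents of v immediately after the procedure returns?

pivot = v[0] = 7; i = -1, j = 13
j→12 (v[12]=7≤7), i→0 (v[0]=7≥7); i<j, swap → 7 4 8 3 7 7 6 6 3 3 3 8 7
j→10 (v[10]=3≤7), i→2 (v[2]=8≥7); i<j, swap → 7 4 3 3 7 7 6 6 3 3 8 8 7
j→9 (v[9]=3≤7), i→4 (v[4]=7≥7); i<j, swap → 7 4 3 3 3 7 6 6 3 7 8 8 7
j→8 (v[8]=3≤7), i→5 (v[5]=7≥7); i<j, swap → 7 4 3 3 3 3 6 6 7 7 8 8 7
j→7, i→8; i≥j, return j=7. v = 7 4 3 3 3 3 6 6 7 7 8 8 7

7 4 3 3 3 3 6 6 7 7 8 8 7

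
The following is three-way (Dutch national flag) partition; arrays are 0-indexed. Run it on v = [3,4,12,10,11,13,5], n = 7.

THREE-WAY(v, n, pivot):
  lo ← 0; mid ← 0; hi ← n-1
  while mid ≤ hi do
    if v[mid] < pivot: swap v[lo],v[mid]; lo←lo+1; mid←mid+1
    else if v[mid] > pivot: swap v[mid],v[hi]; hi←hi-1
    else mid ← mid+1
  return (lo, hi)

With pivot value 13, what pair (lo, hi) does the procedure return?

(6, 6)

pivot = 13; lo=0, mid=0, hi=6
v[mid]=3<13: swap v[0],v[0]; lo=1,mid=1 → [3,4,12,10,11,13,5]
v[mid]=4<13: swap v[1],v[1]; lo=2,mid=2 → [3,4,12,10,11,13,5]
v[mid]=12<13: swap v[2],v[2]; lo=3,mid=3 → [3,4,12,10,11,13,5]
v[mid]=10<13: swap v[3],v[3]; lo=4,mid=4 → [3,4,12,10,11,13,5]
v[mid]=11<13: swap v[4],v[4]; lo=5,mid=5 → [3,4,12,10,11,13,5]
v[mid]=13=13: mid=6
v[mid]=5<13: swap v[5],v[6]; lo=6,mid=7 → [3,4,12,10,11,5,13]
end: lo=6, hi=6; v = [3,4,12,10,11,5,13]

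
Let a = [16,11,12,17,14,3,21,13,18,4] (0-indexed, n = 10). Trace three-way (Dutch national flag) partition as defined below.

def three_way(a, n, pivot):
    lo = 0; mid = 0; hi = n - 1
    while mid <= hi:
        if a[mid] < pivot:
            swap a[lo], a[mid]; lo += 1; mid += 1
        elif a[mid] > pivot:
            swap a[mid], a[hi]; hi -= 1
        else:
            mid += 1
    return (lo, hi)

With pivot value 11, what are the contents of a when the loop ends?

pivot = 11; lo=0, mid=0, hi=9
a[mid]=16>11: swap a[0],a[9]; hi=8 → [4,11,12,17,14,3,21,13,18,16]
a[mid]=4<11: swap a[0],a[0]; lo=1,mid=1 → [4,11,12,17,14,3,21,13,18,16]
a[mid]=11=11: mid=2
a[mid]=12>11: swap a[2],a[8]; hi=7 → [4,11,18,17,14,3,21,13,12,16]
a[mid]=18>11: swap a[2],a[7]; hi=6 → [4,11,13,17,14,3,21,18,12,16]
a[mid]=13>11: swap a[2],a[6]; hi=5 → [4,11,21,17,14,3,13,18,12,16]
a[mid]=21>11: swap a[2],a[5]; hi=4 → [4,11,3,17,14,21,13,18,12,16]
a[mid]=3<11: swap a[1],a[2]; lo=2,mid=3 → [4,3,11,17,14,21,13,18,12,16]
a[mid]=17>11: swap a[3],a[4]; hi=3 → [4,3,11,14,17,21,13,18,12,16]
a[mid]=14>11: swap a[3],a[3]; hi=2 → [4,3,11,14,17,21,13,18,12,16]
end: lo=2, hi=2; a = [4,3,11,14,17,21,13,18,12,16]

[4,3,11,14,17,21,13,18,12,16]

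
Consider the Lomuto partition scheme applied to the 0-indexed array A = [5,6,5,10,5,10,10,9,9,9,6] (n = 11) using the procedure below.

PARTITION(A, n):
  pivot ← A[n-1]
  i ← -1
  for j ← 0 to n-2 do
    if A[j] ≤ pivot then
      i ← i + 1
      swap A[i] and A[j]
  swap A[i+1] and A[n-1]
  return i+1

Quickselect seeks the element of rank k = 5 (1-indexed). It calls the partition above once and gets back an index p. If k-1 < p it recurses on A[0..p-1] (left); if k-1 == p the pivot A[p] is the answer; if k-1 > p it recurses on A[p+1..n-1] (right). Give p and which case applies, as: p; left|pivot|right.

pivot=6, i=-1
j=0: 5≤6, i=0, swap(0,0) ⇒ [5,6,5,10,5,10,10,9,9,9,6]
j=1: 6≤6, i=1, swap(1,1) ⇒ [5,6,5,10,5,10,10,9,9,9,6]
j=2: 5≤6, i=2, swap(2,2) ⇒ [5,6,5,10,5,10,10,9,9,9,6]
j=3: 10>6, skip
j=4: 5≤6, i=3, swap(3,4) ⇒ [5,6,5,5,10,10,10,9,9,9,6]
j=5: 10>6, skip
j=6: 10>6, skip
j=7: 9>6, skip
j=8: 9>6, skip
j=9: 9>6, skip
swap(4,10) ⇒ [5,6,5,5,6,10,10,9,9,9,10]; return 4
p = 4; k-1 = 4 == 4 ⇒ pivot

4; pivot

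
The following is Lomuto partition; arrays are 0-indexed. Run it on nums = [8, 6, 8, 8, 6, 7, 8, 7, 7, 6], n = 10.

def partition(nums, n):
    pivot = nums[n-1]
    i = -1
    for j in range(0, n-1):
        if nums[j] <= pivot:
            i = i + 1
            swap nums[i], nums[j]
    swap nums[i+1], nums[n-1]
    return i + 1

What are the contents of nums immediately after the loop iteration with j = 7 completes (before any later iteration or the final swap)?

[6, 6, 8, 8, 8, 7, 8, 7, 7, 6]

pivot=6, i=-1
j=0: 8>6, skip
j=1: 6≤6, i=0, swap(0,1) ⇒ [6, 8, 8, 8, 6, 7, 8, 7, 7, 6]
j=2: 8>6, skip
j=3: 8>6, skip
j=4: 6≤6, i=1, swap(1,4) ⇒ [6, 6, 8, 8, 8, 7, 8, 7, 7, 6]
j=5: 7>6, skip
j=6: 8>6, skip
j=7: 7>6, skip
(after j=7) nums = [6, 6, 8, 8, 8, 7, 8, 7, 7, 6]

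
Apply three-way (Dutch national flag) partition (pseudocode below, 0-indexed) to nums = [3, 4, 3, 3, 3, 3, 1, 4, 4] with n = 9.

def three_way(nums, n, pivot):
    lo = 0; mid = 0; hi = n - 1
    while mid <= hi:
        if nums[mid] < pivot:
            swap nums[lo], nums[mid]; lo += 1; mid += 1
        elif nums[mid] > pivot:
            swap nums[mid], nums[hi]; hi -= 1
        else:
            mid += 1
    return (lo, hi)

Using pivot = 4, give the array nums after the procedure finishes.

lo=0 mid=0 hi=8
3<4: swap(0,0), lo=1 mid=1 ⇒ [3, 4, 3, 3, 3, 3, 1, 4, 4]
4=4: mid=2
3<4: swap(1,2), lo=2 mid=3 ⇒ [3, 3, 4, 3, 3, 3, 1, 4, 4]
3<4: swap(2,3), lo=3 mid=4 ⇒ [3, 3, 3, 4, 3, 3, 1, 4, 4]
3<4: swap(3,4), lo=4 mid=5 ⇒ [3, 3, 3, 3, 4, 3, 1, 4, 4]
3<4: swap(4,5), lo=5 mid=6 ⇒ [3, 3, 3, 3, 3, 4, 1, 4, 4]
1<4: swap(5,6), lo=6 mid=7 ⇒ [3, 3, 3, 3, 3, 1, 4, 4, 4]
4=4: mid=8
4=4: mid=9
done. lo=6 hi=8; nums=[3, 3, 3, 3, 3, 1, 4, 4, 4]

[3, 3, 3, 3, 3, 1, 4, 4, 4]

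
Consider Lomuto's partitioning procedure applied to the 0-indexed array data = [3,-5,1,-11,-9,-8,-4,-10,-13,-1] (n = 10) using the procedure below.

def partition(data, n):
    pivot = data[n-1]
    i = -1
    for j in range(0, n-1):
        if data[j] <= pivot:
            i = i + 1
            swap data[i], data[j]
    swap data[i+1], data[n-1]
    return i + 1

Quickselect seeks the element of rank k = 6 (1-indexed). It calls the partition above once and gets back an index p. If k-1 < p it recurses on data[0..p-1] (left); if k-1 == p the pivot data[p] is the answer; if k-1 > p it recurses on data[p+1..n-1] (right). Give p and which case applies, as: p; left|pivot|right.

pivot = data[9] = -1; i = -1
j=0: data[0]=3 > -1 → no swap
j=1: data[1]=-5 ≤ -1 → i=0, swap data[0],data[1] → [-5,3,1,-11,-9,-8,-4,-10,-13,-1]
j=2: data[2]=1 > -1 → no swap
j=3: data[3]=-11 ≤ -1 → i=1, swap data[1],data[3] → [-5,-11,1,3,-9,-8,-4,-10,-13,-1]
j=4: data[4]=-9 ≤ -1 → i=2, swap data[2],data[4] → [-5,-11,-9,3,1,-8,-4,-10,-13,-1]
j=5: data[5]=-8 ≤ -1 → i=3, swap data[3],data[5] → [-5,-11,-9,-8,1,3,-4,-10,-13,-1]
j=6: data[6]=-4 ≤ -1 → i=4, swap data[4],data[6] → [-5,-11,-9,-8,-4,3,1,-10,-13,-1]
j=7: data[7]=-10 ≤ -1 → i=5, swap data[5],data[7] → [-5,-11,-9,-8,-4,-10,1,3,-13,-1]
j=8: data[8]=-13 ≤ -1 → i=6, swap data[6],data[8] → [-5,-11,-9,-8,-4,-10,-13,3,1,-1]
final swap data[7],data[9] → [-5,-11,-9,-8,-4,-10,-13,-1,1,3]; return 7
p = 7; k-1 = 5 < 7 ⇒ left

7; left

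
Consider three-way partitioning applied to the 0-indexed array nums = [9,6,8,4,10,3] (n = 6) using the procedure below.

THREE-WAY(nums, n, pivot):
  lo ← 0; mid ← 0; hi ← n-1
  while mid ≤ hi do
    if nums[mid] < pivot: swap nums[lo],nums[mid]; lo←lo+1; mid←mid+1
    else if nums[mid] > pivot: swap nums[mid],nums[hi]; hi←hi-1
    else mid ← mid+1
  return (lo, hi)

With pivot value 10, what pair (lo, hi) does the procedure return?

pivot = 10; lo=0, mid=0, hi=5
nums[mid]=9<10: swap nums[0],nums[0]; lo=1,mid=1 → [9,6,8,4,10,3]
nums[mid]=6<10: swap nums[1],nums[1]; lo=2,mid=2 → [9,6,8,4,10,3]
nums[mid]=8<10: swap nums[2],nums[2]; lo=3,mid=3 → [9,6,8,4,10,3]
nums[mid]=4<10: swap nums[3],nums[3]; lo=4,mid=4 → [9,6,8,4,10,3]
nums[mid]=10=10: mid=5
nums[mid]=3<10: swap nums[4],nums[5]; lo=5,mid=6 → [9,6,8,4,3,10]
end: lo=5, hi=5; nums = [9,6,8,4,3,10]

(5, 5)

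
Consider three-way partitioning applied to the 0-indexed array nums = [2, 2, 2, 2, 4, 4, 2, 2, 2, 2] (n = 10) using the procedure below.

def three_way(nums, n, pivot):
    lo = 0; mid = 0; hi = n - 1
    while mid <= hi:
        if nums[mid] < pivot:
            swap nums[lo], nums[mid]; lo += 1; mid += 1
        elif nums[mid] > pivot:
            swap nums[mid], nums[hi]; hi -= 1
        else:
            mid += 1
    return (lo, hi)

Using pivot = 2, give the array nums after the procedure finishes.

[2, 2, 2, 2, 2, 2, 2, 2, 4, 4]

lo=0 mid=0 hi=9
2=2: mid=1
2=2: mid=2
2=2: mid=3
2=2: mid=4
4>2: swap(4,9), hi=8 ⇒ [2, 2, 2, 2, 2, 4, 2, 2, 2, 4]
2=2: mid=5
4>2: swap(5,8), hi=7 ⇒ [2, 2, 2, 2, 2, 2, 2, 2, 4, 4]
2=2: mid=6
2=2: mid=7
2=2: mid=8
done. lo=0 hi=7; nums=[2, 2, 2, 2, 2, 2, 2, 2, 4, 4]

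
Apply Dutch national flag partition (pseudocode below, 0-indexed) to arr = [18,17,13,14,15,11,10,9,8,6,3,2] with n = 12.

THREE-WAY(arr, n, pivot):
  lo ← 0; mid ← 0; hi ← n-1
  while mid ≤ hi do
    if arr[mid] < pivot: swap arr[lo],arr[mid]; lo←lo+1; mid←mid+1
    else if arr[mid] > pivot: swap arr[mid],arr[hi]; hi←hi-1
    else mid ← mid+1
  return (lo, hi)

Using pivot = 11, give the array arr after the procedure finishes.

pivot = 11; lo=0, mid=0, hi=11
arr[mid]=18>11: swap arr[0],arr[11]; hi=10 → [2,17,13,14,15,11,10,9,8,6,3,18]
arr[mid]=2<11: swap arr[0],arr[0]; lo=1,mid=1 → [2,17,13,14,15,11,10,9,8,6,3,18]
arr[mid]=17>11: swap arr[1],arr[10]; hi=9 → [2,3,13,14,15,11,10,9,8,6,17,18]
arr[mid]=3<11: swap arr[1],arr[1]; lo=2,mid=2 → [2,3,13,14,15,11,10,9,8,6,17,18]
arr[mid]=13>11: swap arr[2],arr[9]; hi=8 → [2,3,6,14,15,11,10,9,8,13,17,18]
arr[mid]=6<11: swap arr[2],arr[2]; lo=3,mid=3 → [2,3,6,14,15,11,10,9,8,13,17,18]
arr[mid]=14>11: swap arr[3],arr[8]; hi=7 → [2,3,6,8,15,11,10,9,14,13,17,18]
arr[mid]=8<11: swap arr[3],arr[3]; lo=4,mid=4 → [2,3,6,8,15,11,10,9,14,13,17,18]
arr[mid]=15>11: swap arr[4],arr[7]; hi=6 → [2,3,6,8,9,11,10,15,14,13,17,18]
arr[mid]=9<11: swap arr[4],arr[4]; lo=5,mid=5 → [2,3,6,8,9,11,10,15,14,13,17,18]
arr[mid]=11=11: mid=6
arr[mid]=10<11: swap arr[5],arr[6]; lo=6,mid=7 → [2,3,6,8,9,10,11,15,14,13,17,18]
end: lo=6, hi=6; arr = [2,3,6,8,9,10,11,15,14,13,17,18]

[2,3,6,8,9,10,11,15,14,13,17,18]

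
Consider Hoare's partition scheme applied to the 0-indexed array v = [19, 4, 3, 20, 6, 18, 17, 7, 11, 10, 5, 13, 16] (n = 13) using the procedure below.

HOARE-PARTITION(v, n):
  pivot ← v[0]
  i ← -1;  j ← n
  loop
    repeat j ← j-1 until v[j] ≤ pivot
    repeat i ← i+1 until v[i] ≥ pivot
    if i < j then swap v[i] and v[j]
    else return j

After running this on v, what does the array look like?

[16, 4, 3, 13, 6, 18, 17, 7, 11, 10, 5, 20, 19]

pivot = v[0] = 19; i = -1, j = 13
j→12 (v[12]=16≤19), i→0 (v[0]=19≥19); i<j, swap → [16, 4, 3, 20, 6, 18, 17, 7, 11, 10, 5, 13, 19]
j→11 (v[11]=13≤19), i→3 (v[3]=20≥19); i<j, swap → [16, 4, 3, 13, 6, 18, 17, 7, 11, 10, 5, 20, 19]
j→10, i→11; i≥j, return j=10. v = [16, 4, 3, 13, 6, 18, 17, 7, 11, 10, 5, 20, 19]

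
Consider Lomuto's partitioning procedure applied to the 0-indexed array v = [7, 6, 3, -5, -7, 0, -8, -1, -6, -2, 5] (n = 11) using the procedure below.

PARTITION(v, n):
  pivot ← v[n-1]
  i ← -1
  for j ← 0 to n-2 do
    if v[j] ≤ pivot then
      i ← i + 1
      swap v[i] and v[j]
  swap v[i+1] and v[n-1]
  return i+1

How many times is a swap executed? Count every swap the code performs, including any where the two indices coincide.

9

pivot = v[10] = 5; i = -1
j=0: v[0]=7 > 5 → no swap
j=1: v[1]=6 > 5 → no swap
j=2: v[2]=3 ≤ 5 → i=0, swap v[0],v[2] → [3, 6, 7, -5, -7, 0, -8, -1, -6, -2, 5]
j=3: v[3]=-5 ≤ 5 → i=1, swap v[1],v[3] → [3, -5, 7, 6, -7, 0, -8, -1, -6, -2, 5]
j=4: v[4]=-7 ≤ 5 → i=2, swap v[2],v[4] → [3, -5, -7, 6, 7, 0, -8, -1, -6, -2, 5]
j=5: v[5]=0 ≤ 5 → i=3, swap v[3],v[5] → [3, -5, -7, 0, 7, 6, -8, -1, -6, -2, 5]
j=6: v[6]=-8 ≤ 5 → i=4, swap v[4],v[6] → [3, -5, -7, 0, -8, 6, 7, -1, -6, -2, 5]
j=7: v[7]=-1 ≤ 5 → i=5, swap v[5],v[7] → [3, -5, -7, 0, -8, -1, 7, 6, -6, -2, 5]
j=8: v[8]=-6 ≤ 5 → i=6, swap v[6],v[8] → [3, -5, -7, 0, -8, -1, -6, 6, 7, -2, 5]
j=9: v[9]=-2 ≤ 5 → i=7, swap v[7],v[9] → [3, -5, -7, 0, -8, -1, -6, -2, 7, 6, 5]
final swap v[8],v[10] → [3, -5, -7, 0, -8, -1, -6, -2, 5, 6, 7]; return 8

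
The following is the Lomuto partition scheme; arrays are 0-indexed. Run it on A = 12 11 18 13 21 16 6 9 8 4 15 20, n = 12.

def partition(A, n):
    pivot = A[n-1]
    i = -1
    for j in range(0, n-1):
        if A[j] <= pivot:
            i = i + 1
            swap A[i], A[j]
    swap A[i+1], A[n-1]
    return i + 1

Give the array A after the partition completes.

12 11 18 13 16 6 9 8 4 15 20 21

pivot=20, i=-1
j=0: 12≤20, i=0, swap(0,0) ⇒ 12 11 18 13 21 16 6 9 8 4 15 20
j=1: 11≤20, i=1, swap(1,1) ⇒ 12 11 18 13 21 16 6 9 8 4 15 20
j=2: 18≤20, i=2, swap(2,2) ⇒ 12 11 18 13 21 16 6 9 8 4 15 20
j=3: 13≤20, i=3, swap(3,3) ⇒ 12 11 18 13 21 16 6 9 8 4 15 20
j=4: 21>20, skip
j=5: 16≤20, i=4, swap(4,5) ⇒ 12 11 18 13 16 21 6 9 8 4 15 20
j=6: 6≤20, i=5, swap(5,6) ⇒ 12 11 18 13 16 6 21 9 8 4 15 20
j=7: 9≤20, i=6, swap(6,7) ⇒ 12 11 18 13 16 6 9 21 8 4 15 20
j=8: 8≤20, i=7, swap(7,8) ⇒ 12 11 18 13 16 6 9 8 21 4 15 20
j=9: 4≤20, i=8, swap(8,9) ⇒ 12 11 18 13 16 6 9 8 4 21 15 20
j=10: 15≤20, i=9, swap(9,10) ⇒ 12 11 18 13 16 6 9 8 4 15 21 20
swap(10,11) ⇒ 12 11 18 13 16 6 9 8 4 15 20 21; return 10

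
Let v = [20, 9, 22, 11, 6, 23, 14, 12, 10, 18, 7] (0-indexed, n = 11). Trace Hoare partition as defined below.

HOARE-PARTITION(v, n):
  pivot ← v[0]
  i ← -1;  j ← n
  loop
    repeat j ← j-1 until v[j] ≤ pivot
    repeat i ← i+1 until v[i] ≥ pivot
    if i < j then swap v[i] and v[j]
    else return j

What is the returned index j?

pivot = v[0] = 20; i = -1, j = 11
j→10 (v[10]=7≤20), i→0 (v[0]=20≥20); i<j, swap → [7, 9, 22, 11, 6, 23, 14, 12, 10, 18, 20]
j→9 (v[9]=18≤20), i→2 (v[2]=22≥20); i<j, swap → [7, 9, 18, 11, 6, 23, 14, 12, 10, 22, 20]
j→8 (v[8]=10≤20), i→5 (v[5]=23≥20); i<j, swap → [7, 9, 18, 11, 6, 10, 14, 12, 23, 22, 20]
j→7, i→8; i≥j, return j=7. v = [7, 9, 18, 11, 6, 10, 14, 12, 23, 22, 20]

7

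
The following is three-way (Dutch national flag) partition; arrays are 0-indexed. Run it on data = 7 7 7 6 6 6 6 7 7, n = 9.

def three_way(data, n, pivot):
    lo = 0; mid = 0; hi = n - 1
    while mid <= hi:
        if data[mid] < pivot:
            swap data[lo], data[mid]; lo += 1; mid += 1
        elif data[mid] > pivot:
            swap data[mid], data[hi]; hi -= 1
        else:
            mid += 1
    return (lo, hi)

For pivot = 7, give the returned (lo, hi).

(4, 8)

pivot = 7; lo=0, mid=0, hi=8
data[mid]=7=7: mid=1
data[mid]=7=7: mid=2
data[mid]=7=7: mid=3
data[mid]=6<7: swap data[0],data[3]; lo=1,mid=4 → 6 7 7 7 6 6 6 7 7
data[mid]=6<7: swap data[1],data[4]; lo=2,mid=5 → 6 6 7 7 7 6 6 7 7
data[mid]=6<7: swap data[2],data[5]; lo=3,mid=6 → 6 6 6 7 7 7 6 7 7
data[mid]=6<7: swap data[3],data[6]; lo=4,mid=7 → 6 6 6 6 7 7 7 7 7
data[mid]=7=7: mid=8
data[mid]=7=7: mid=9
end: lo=4, hi=8; data = 6 6 6 6 7 7 7 7 7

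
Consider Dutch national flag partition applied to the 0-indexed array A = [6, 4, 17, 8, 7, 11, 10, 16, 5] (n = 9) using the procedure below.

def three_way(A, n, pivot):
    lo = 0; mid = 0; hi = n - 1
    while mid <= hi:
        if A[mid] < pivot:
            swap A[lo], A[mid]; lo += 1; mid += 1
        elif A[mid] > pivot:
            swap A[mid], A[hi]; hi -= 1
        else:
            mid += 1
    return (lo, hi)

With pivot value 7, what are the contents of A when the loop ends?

[6, 4, 5, 7, 11, 10, 16, 8, 17]

lo=0 mid=0 hi=8
6<7: swap(0,0), lo=1 mid=1 ⇒ [6, 4, 17, 8, 7, 11, 10, 16, 5]
4<7: swap(1,1), lo=2 mid=2 ⇒ [6, 4, 17, 8, 7, 11, 10, 16, 5]
17>7: swap(2,8), hi=7 ⇒ [6, 4, 5, 8, 7, 11, 10, 16, 17]
5<7: swap(2,2), lo=3 mid=3 ⇒ [6, 4, 5, 8, 7, 11, 10, 16, 17]
8>7: swap(3,7), hi=6 ⇒ [6, 4, 5, 16, 7, 11, 10, 8, 17]
16>7: swap(3,6), hi=5 ⇒ [6, 4, 5, 10, 7, 11, 16, 8, 17]
10>7: swap(3,5), hi=4 ⇒ [6, 4, 5, 11, 7, 10, 16, 8, 17]
11>7: swap(3,4), hi=3 ⇒ [6, 4, 5, 7, 11, 10, 16, 8, 17]
7=7: mid=4
done. lo=3 hi=3; A=[6, 4, 5, 7, 11, 10, 16, 8, 17]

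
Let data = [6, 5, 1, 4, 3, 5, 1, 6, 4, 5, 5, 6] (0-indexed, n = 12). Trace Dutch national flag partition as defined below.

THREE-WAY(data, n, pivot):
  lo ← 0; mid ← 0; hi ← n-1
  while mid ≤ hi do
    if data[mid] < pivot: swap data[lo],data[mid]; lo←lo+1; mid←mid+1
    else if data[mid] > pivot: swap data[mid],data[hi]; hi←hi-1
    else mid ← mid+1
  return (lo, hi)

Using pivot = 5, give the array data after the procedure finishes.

lo=0 mid=0 hi=11
6>5: swap(0,11), hi=10 ⇒ [6, 5, 1, 4, 3, 5, 1, 6, 4, 5, 5, 6]
6>5: swap(0,10), hi=9 ⇒ [5, 5, 1, 4, 3, 5, 1, 6, 4, 5, 6, 6]
5=5: mid=1
5=5: mid=2
1<5: swap(0,2), lo=1 mid=3 ⇒ [1, 5, 5, 4, 3, 5, 1, 6, 4, 5, 6, 6]
4<5: swap(1,3), lo=2 mid=4 ⇒ [1, 4, 5, 5, 3, 5, 1, 6, 4, 5, 6, 6]
3<5: swap(2,4), lo=3 mid=5 ⇒ [1, 4, 3, 5, 5, 5, 1, 6, 4, 5, 6, 6]
5=5: mid=6
1<5: swap(3,6), lo=4 mid=7 ⇒ [1, 4, 3, 1, 5, 5, 5, 6, 4, 5, 6, 6]
6>5: swap(7,9), hi=8 ⇒ [1, 4, 3, 1, 5, 5, 5, 5, 4, 6, 6, 6]
5=5: mid=8
4<5: swap(4,8), lo=5 mid=9 ⇒ [1, 4, 3, 1, 4, 5, 5, 5, 5, 6, 6, 6]
done. lo=5 hi=8; data=[1, 4, 3, 1, 4, 5, 5, 5, 5, 6, 6, 6]

[1, 4, 3, 1, 4, 5, 5, 5, 5, 6, 6, 6]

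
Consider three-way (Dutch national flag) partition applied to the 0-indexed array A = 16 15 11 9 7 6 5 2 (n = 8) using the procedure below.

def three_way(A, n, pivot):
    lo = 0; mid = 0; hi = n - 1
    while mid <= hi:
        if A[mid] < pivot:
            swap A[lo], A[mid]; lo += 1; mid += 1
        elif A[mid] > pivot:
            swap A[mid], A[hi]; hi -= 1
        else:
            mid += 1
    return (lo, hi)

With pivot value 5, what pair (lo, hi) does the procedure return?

(1, 1)

pivot = 5; lo=0, mid=0, hi=7
A[mid]=16>5: swap A[0],A[7]; hi=6 → 2 15 11 9 7 6 5 16
A[mid]=2<5: swap A[0],A[0]; lo=1,mid=1 → 2 15 11 9 7 6 5 16
A[mid]=15>5: swap A[1],A[6]; hi=5 → 2 5 11 9 7 6 15 16
A[mid]=5=5: mid=2
A[mid]=11>5: swap A[2],A[5]; hi=4 → 2 5 6 9 7 11 15 16
A[mid]=6>5: swap A[2],A[4]; hi=3 → 2 5 7 9 6 11 15 16
A[mid]=7>5: swap A[2],A[3]; hi=2 → 2 5 9 7 6 11 15 16
A[mid]=9>5: swap A[2],A[2]; hi=1 → 2 5 9 7 6 11 15 16
end: lo=1, hi=1; A = 2 5 9 7 6 11 15 16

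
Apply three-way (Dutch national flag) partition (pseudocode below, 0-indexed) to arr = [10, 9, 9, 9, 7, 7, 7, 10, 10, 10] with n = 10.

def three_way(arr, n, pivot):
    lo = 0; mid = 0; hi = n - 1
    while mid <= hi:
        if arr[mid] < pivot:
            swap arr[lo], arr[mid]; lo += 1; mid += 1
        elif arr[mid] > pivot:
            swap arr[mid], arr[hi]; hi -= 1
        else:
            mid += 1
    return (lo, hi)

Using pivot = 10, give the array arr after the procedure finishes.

[9, 9, 9, 7, 7, 7, 10, 10, 10, 10]

pivot = 10; lo=0, mid=0, hi=9
arr[mid]=10=10: mid=1
arr[mid]=9<10: swap arr[0],arr[1]; lo=1,mid=2 → [9, 10, 9, 9, 7, 7, 7, 10, 10, 10]
arr[mid]=9<10: swap arr[1],arr[2]; lo=2,mid=3 → [9, 9, 10, 9, 7, 7, 7, 10, 10, 10]
arr[mid]=9<10: swap arr[2],arr[3]; lo=3,mid=4 → [9, 9, 9, 10, 7, 7, 7, 10, 10, 10]
arr[mid]=7<10: swap arr[3],arr[4]; lo=4,mid=5 → [9, 9, 9, 7, 10, 7, 7, 10, 10, 10]
arr[mid]=7<10: swap arr[4],arr[5]; lo=5,mid=6 → [9, 9, 9, 7, 7, 10, 7, 10, 10, 10]
arr[mid]=7<10: swap arr[5],arr[6]; lo=6,mid=7 → [9, 9, 9, 7, 7, 7, 10, 10, 10, 10]
arr[mid]=10=10: mid=8
arr[mid]=10=10: mid=9
arr[mid]=10=10: mid=10
end: lo=6, hi=9; arr = [9, 9, 9, 7, 7, 7, 10, 10, 10, 10]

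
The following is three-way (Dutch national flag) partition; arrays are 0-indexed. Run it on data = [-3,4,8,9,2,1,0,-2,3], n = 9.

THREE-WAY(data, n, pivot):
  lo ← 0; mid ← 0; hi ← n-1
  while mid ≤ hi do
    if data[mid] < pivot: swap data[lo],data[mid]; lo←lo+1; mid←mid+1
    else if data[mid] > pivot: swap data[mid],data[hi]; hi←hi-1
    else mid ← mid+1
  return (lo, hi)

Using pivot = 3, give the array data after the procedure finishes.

lo=0 mid=0 hi=8
-3<3: swap(0,0), lo=1 mid=1 ⇒ [-3,4,8,9,2,1,0,-2,3]
4>3: swap(1,8), hi=7 ⇒ [-3,3,8,9,2,1,0,-2,4]
3=3: mid=2
8>3: swap(2,7), hi=6 ⇒ [-3,3,-2,9,2,1,0,8,4]
-2<3: swap(1,2), lo=2 mid=3 ⇒ [-3,-2,3,9,2,1,0,8,4]
9>3: swap(3,6), hi=5 ⇒ [-3,-2,3,0,2,1,9,8,4]
0<3: swap(2,3), lo=3 mid=4 ⇒ [-3,-2,0,3,2,1,9,8,4]
2<3: swap(3,4), lo=4 mid=5 ⇒ [-3,-2,0,2,3,1,9,8,4]
1<3: swap(4,5), lo=5 mid=6 ⇒ [-3,-2,0,2,1,3,9,8,4]
done. lo=5 hi=5; data=[-3,-2,0,2,1,3,9,8,4]

[-3,-2,0,2,1,3,9,8,4]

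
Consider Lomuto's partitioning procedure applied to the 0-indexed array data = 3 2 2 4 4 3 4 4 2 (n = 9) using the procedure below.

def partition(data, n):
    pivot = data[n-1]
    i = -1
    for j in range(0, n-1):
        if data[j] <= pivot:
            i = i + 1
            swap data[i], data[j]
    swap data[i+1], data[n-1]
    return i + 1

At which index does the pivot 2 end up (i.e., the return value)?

pivot = data[8] = 2; i = -1
j=0: data[0]=3 > 2 → no swap
j=1: data[1]=2 ≤ 2 → i=0, swap data[0],data[1] → 2 3 2 4 4 3 4 4 2
j=2: data[2]=2 ≤ 2 → i=1, swap data[1],data[2] → 2 2 3 4 4 3 4 4 2
j=3: data[3]=4 > 2 → no swap
j=4: data[4]=4 > 2 → no swap
j=5: data[5]=3 > 2 → no swap
j=6: data[6]=4 > 2 → no swap
j=7: data[7]=4 > 2 → no swap
final swap data[2],data[8] → 2 2 2 4 4 3 4 4 3; return 2

2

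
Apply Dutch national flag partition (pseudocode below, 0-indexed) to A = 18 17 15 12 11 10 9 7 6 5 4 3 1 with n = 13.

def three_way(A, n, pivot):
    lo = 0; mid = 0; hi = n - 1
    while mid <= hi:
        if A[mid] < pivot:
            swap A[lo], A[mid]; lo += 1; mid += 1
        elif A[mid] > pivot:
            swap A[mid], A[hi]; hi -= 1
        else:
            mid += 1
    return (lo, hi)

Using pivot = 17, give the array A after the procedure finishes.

1 15 12 11 10 9 7 6 5 4 3 17 18

lo=0 mid=0 hi=12
18>17: swap(0,12), hi=11 ⇒ 1 17 15 12 11 10 9 7 6 5 4 3 18
1<17: swap(0,0), lo=1 mid=1 ⇒ 1 17 15 12 11 10 9 7 6 5 4 3 18
17=17: mid=2
15<17: swap(1,2), lo=2 mid=3 ⇒ 1 15 17 12 11 10 9 7 6 5 4 3 18
12<17: swap(2,3), lo=3 mid=4 ⇒ 1 15 12 17 11 10 9 7 6 5 4 3 18
11<17: swap(3,4), lo=4 mid=5 ⇒ 1 15 12 11 17 10 9 7 6 5 4 3 18
10<17: swap(4,5), lo=5 mid=6 ⇒ 1 15 12 11 10 17 9 7 6 5 4 3 18
9<17: swap(5,6), lo=6 mid=7 ⇒ 1 15 12 11 10 9 17 7 6 5 4 3 18
7<17: swap(6,7), lo=7 mid=8 ⇒ 1 15 12 11 10 9 7 17 6 5 4 3 18
6<17: swap(7,8), lo=8 mid=9 ⇒ 1 15 12 11 10 9 7 6 17 5 4 3 18
5<17: swap(8,9), lo=9 mid=10 ⇒ 1 15 12 11 10 9 7 6 5 17 4 3 18
4<17: swap(9,10), lo=10 mid=11 ⇒ 1 15 12 11 10 9 7 6 5 4 17 3 18
3<17: swap(10,11), lo=11 mid=12 ⇒ 1 15 12 11 10 9 7 6 5 4 3 17 18
done. lo=11 hi=11; A=1 15 12 11 10 9 7 6 5 4 3 17 18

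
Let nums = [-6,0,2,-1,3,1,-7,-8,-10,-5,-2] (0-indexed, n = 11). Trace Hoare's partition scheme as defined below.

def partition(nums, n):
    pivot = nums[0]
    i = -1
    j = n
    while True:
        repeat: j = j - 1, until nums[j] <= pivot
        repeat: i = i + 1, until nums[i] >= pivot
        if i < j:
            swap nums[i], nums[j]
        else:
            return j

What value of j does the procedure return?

pivot = nums[0] = -6; i = -1, j = 11
j→8 (nums[8]=-10≤-6), i→0 (nums[0]=-6≥-6); i<j, swap → [-10,0,2,-1,3,1,-7,-8,-6,-5,-2]
j→7 (nums[7]=-8≤-6), i→1 (nums[1]=0≥-6); i<j, swap → [-10,-8,2,-1,3,1,-7,0,-6,-5,-2]
j→6 (nums[6]=-7≤-6), i→2 (nums[2]=2≥-6); i<j, swap → [-10,-8,-7,-1,3,1,2,0,-6,-5,-2]
j→2, i→3; i≥j, return j=2. nums = [-10,-8,-7,-1,3,1,2,0,-6,-5,-2]

2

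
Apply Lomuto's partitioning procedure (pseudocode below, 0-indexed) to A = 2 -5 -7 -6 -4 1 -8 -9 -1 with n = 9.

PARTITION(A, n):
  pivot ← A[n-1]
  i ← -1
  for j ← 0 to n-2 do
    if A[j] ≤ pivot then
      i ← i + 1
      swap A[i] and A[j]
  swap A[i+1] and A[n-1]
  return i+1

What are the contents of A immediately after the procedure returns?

pivot=-1, i=-1
j=0: 2>-1, skip
j=1: -5≤-1, i=0, swap(0,1) ⇒ -5 2 -7 -6 -4 1 -8 -9 -1
j=2: -7≤-1, i=1, swap(1,2) ⇒ -5 -7 2 -6 -4 1 -8 -9 -1
j=3: -6≤-1, i=2, swap(2,3) ⇒ -5 -7 -6 2 -4 1 -8 -9 -1
j=4: -4≤-1, i=3, swap(3,4) ⇒ -5 -7 -6 -4 2 1 -8 -9 -1
j=5: 1>-1, skip
j=6: -8≤-1, i=4, swap(4,6) ⇒ -5 -7 -6 -4 -8 1 2 -9 -1
j=7: -9≤-1, i=5, swap(5,7) ⇒ -5 -7 -6 -4 -8 -9 2 1 -1
swap(6,8) ⇒ -5 -7 -6 -4 -8 -9 -1 1 2; return 6

-5 -7 -6 -4 -8 -9 -1 1 2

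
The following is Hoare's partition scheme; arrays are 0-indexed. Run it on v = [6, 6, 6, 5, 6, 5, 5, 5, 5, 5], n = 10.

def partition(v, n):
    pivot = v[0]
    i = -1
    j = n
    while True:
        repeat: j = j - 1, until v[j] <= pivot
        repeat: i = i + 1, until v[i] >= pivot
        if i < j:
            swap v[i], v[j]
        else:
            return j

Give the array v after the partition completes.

[5, 5, 5, 5, 5, 5, 6, 6, 6, 6]

pivot=6
j stops at 9 (5), i stops at 0 (6); swap ⇒ [5, 6, 6, 5, 6, 5, 5, 5, 5, 6]
j stops at 8 (5), i stops at 1 (6); swap ⇒ [5, 5, 6, 5, 6, 5, 5, 5, 6, 6]
j stops at 7 (5), i stops at 2 (6); swap ⇒ [5, 5, 5, 5, 6, 5, 5, 6, 6, 6]
j stops at 6 (5), i stops at 4 (6); swap ⇒ [5, 5, 5, 5, 5, 5, 6, 6, 6, 6]
j stops at 5, i stops at 6; i≥j ⇒ return 5. v=[5, 5, 5, 5, 5, 5, 6, 6, 6, 6]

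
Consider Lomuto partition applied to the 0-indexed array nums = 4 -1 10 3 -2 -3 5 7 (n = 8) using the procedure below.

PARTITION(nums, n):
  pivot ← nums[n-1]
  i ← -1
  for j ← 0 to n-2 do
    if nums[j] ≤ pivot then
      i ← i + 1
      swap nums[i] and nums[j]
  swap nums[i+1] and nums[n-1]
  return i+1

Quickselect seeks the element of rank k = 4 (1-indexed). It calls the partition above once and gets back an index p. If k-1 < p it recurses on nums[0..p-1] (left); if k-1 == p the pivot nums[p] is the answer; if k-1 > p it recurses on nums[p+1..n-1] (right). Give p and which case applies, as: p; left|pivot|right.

pivot=7, i=-1
j=0: 4≤7, i=0, swap(0,0) ⇒ 4 -1 10 3 -2 -3 5 7
j=1: -1≤7, i=1, swap(1,1) ⇒ 4 -1 10 3 -2 -3 5 7
j=2: 10>7, skip
j=3: 3≤7, i=2, swap(2,3) ⇒ 4 -1 3 10 -2 -3 5 7
j=4: -2≤7, i=3, swap(3,4) ⇒ 4 -1 3 -2 10 -3 5 7
j=5: -3≤7, i=4, swap(4,5) ⇒ 4 -1 3 -2 -3 10 5 7
j=6: 5≤7, i=5, swap(5,6) ⇒ 4 -1 3 -2 -3 5 10 7
swap(6,7) ⇒ 4 -1 3 -2 -3 5 7 10; return 6
p = 6; k-1 = 3 < 6 ⇒ left

6; left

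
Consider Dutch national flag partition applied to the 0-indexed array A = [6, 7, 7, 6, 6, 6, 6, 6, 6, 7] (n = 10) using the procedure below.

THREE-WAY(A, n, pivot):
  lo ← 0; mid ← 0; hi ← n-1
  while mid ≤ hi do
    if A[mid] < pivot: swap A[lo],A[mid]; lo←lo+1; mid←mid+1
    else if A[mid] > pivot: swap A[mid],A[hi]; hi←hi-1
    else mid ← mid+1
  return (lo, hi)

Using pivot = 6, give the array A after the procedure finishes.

[6, 6, 6, 6, 6, 6, 6, 7, 7, 7]

pivot = 6; lo=0, mid=0, hi=9
A[mid]=6=6: mid=1
A[mid]=7>6: swap A[1],A[9]; hi=8 → [6, 7, 7, 6, 6, 6, 6, 6, 6, 7]
A[mid]=7>6: swap A[1],A[8]; hi=7 → [6, 6, 7, 6, 6, 6, 6, 6, 7, 7]
A[mid]=6=6: mid=2
A[mid]=7>6: swap A[2],A[7]; hi=6 → [6, 6, 6, 6, 6, 6, 6, 7, 7, 7]
A[mid]=6=6: mid=3
A[mid]=6=6: mid=4
A[mid]=6=6: mid=5
A[mid]=6=6: mid=6
A[mid]=6=6: mid=7
end: lo=0, hi=6; A = [6, 6, 6, 6, 6, 6, 6, 7, 7, 7]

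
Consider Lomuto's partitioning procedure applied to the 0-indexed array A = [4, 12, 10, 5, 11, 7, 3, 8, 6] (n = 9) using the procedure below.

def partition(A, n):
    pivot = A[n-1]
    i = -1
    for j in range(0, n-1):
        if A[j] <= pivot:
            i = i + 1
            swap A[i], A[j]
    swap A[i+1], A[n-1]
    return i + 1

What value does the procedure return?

pivot = A[8] = 6; i = -1
j=0: A[0]=4 ≤ 6 → i=0, swap A[0],A[0] (no change) → [4, 12, 10, 5, 11, 7, 3, 8, 6]
j=1: A[1]=12 > 6 → no swap
j=2: A[2]=10 > 6 → no swap
j=3: A[3]=5 ≤ 6 → i=1, swap A[1],A[3] → [4, 5, 10, 12, 11, 7, 3, 8, 6]
j=4: A[4]=11 > 6 → no swap
j=5: A[5]=7 > 6 → no swap
j=6: A[6]=3 ≤ 6 → i=2, swap A[2],A[6] → [4, 5, 3, 12, 11, 7, 10, 8, 6]
j=7: A[7]=8 > 6 → no swap
final swap A[3],A[8] → [4, 5, 3, 6, 11, 7, 10, 8, 12]; return 3

3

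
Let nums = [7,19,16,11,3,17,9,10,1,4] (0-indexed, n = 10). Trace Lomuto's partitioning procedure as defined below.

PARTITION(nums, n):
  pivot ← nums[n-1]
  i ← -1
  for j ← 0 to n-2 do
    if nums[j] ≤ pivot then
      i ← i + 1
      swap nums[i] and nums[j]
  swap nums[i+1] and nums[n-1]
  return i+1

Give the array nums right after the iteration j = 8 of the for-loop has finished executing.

pivot = nums[9] = 4; i = -1
j=0: nums[0]=7 > 4 → no swap
j=1: nums[1]=19 > 4 → no swap
j=2: nums[2]=16 > 4 → no swap
j=3: nums[3]=11 > 4 → no swap
j=4: nums[4]=3 ≤ 4 → i=0, swap nums[0],nums[4] → [3,19,16,11,7,17,9,10,1,4]
j=5: nums[5]=17 > 4 → no swap
j=6: nums[6]=9 > 4 → no swap
j=7: nums[7]=10 > 4 → no swap
j=8: nums[8]=1 ≤ 4 → i=1, swap nums[1],nums[8] → [3,1,16,11,7,17,9,10,19,4]
(after j=8) nums = [3,1,16,11,7,17,9,10,19,4]

[3,1,16,11,7,17,9,10,19,4]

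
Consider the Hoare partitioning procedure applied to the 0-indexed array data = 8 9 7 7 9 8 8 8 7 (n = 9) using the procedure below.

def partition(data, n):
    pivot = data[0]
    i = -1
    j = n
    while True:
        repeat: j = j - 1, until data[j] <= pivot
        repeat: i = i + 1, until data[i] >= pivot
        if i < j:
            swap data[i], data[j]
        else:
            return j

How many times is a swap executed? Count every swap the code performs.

pivot=8
j stops at 8 (7), i stops at 0 (8); swap ⇒ 7 9 7 7 9 8 8 8 8
j stops at 7 (8), i stops at 1 (9); swap ⇒ 7 8 7 7 9 8 8 9 8
j stops at 6 (8), i stops at 4 (9); swap ⇒ 7 8 7 7 8 8 9 9 8
j stops at 5, i stops at 5; i≥j ⇒ return 5. data=7 8 7 7 8 8 9 9 8

3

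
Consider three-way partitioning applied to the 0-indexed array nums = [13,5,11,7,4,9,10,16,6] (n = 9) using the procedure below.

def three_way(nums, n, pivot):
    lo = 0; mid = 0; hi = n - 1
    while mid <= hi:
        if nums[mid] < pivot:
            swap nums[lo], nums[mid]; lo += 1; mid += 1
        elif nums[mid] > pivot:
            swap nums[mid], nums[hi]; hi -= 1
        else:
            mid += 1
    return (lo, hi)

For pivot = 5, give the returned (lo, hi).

(1, 1)

pivot = 5; lo=0, mid=0, hi=8
nums[mid]=13>5: swap nums[0],nums[8]; hi=7 → [6,5,11,7,4,9,10,16,13]
nums[mid]=6>5: swap nums[0],nums[7]; hi=6 → [16,5,11,7,4,9,10,6,13]
nums[mid]=16>5: swap nums[0],nums[6]; hi=5 → [10,5,11,7,4,9,16,6,13]
nums[mid]=10>5: swap nums[0],nums[5]; hi=4 → [9,5,11,7,4,10,16,6,13]
nums[mid]=9>5: swap nums[0],nums[4]; hi=3 → [4,5,11,7,9,10,16,6,13]
nums[mid]=4<5: swap nums[0],nums[0]; lo=1,mid=1 → [4,5,11,7,9,10,16,6,13]
nums[mid]=5=5: mid=2
nums[mid]=11>5: swap nums[2],nums[3]; hi=2 → [4,5,7,11,9,10,16,6,13]
nums[mid]=7>5: swap nums[2],nums[2]; hi=1 → [4,5,7,11,9,10,16,6,13]
end: lo=1, hi=1; nums = [4,5,7,11,9,10,16,6,13]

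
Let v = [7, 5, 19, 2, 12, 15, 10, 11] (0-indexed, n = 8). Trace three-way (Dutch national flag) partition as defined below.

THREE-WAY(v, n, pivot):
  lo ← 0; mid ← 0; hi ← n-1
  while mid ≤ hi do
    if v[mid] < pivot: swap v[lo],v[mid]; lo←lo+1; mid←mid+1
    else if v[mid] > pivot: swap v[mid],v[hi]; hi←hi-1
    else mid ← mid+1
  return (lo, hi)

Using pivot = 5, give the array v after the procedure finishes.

lo=0 mid=0 hi=7
7>5: swap(0,7), hi=6 ⇒ [11, 5, 19, 2, 12, 15, 10, 7]
11>5: swap(0,6), hi=5 ⇒ [10, 5, 19, 2, 12, 15, 11, 7]
10>5: swap(0,5), hi=4 ⇒ [15, 5, 19, 2, 12, 10, 11, 7]
15>5: swap(0,4), hi=3 ⇒ [12, 5, 19, 2, 15, 10, 11, 7]
12>5: swap(0,3), hi=2 ⇒ [2, 5, 19, 12, 15, 10, 11, 7]
2<5: swap(0,0), lo=1 mid=1 ⇒ [2, 5, 19, 12, 15, 10, 11, 7]
5=5: mid=2
19>5: swap(2,2), hi=1 ⇒ [2, 5, 19, 12, 15, 10, 11, 7]
done. lo=1 hi=1; v=[2, 5, 19, 12, 15, 10, 11, 7]

[2, 5, 19, 12, 15, 10, 11, 7]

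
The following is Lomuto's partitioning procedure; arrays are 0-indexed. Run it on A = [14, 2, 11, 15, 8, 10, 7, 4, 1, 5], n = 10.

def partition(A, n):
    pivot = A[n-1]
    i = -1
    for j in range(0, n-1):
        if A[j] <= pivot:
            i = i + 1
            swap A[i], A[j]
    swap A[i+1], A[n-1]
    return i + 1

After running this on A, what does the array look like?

[2, 4, 1, 5, 8, 10, 7, 14, 11, 15]

pivot = A[9] = 5; i = -1
j=0: A[0]=14 > 5 → no swap
j=1: A[1]=2 ≤ 5 → i=0, swap A[0],A[1] → [2, 14, 11, 15, 8, 10, 7, 4, 1, 5]
j=2: A[2]=11 > 5 → no swap
j=3: A[3]=15 > 5 → no swap
j=4: A[4]=8 > 5 → no swap
j=5: A[5]=10 > 5 → no swap
j=6: A[6]=7 > 5 → no swap
j=7: A[7]=4 ≤ 5 → i=1, swap A[1],A[7] → [2, 4, 11, 15, 8, 10, 7, 14, 1, 5]
j=8: A[8]=1 ≤ 5 → i=2, swap A[2],A[8] → [2, 4, 1, 15, 8, 10, 7, 14, 11, 5]
final swap A[3],A[9] → [2, 4, 1, 5, 8, 10, 7, 14, 11, 15]; return 3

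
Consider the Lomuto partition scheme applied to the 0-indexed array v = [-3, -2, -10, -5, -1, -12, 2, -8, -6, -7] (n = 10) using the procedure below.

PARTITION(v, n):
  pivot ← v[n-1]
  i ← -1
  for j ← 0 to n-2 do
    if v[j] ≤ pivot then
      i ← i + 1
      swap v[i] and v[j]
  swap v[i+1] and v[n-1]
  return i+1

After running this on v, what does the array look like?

[-10, -12, -8, -7, -1, -2, 2, -3, -6, -5]

pivot=-7, i=-1
j=0: -3>-7, skip
j=1: -2>-7, skip
j=2: -10≤-7, i=0, swap(0,2) ⇒ [-10, -2, -3, -5, -1, -12, 2, -8, -6, -7]
j=3: -5>-7, skip
j=4: -1>-7, skip
j=5: -12≤-7, i=1, swap(1,5) ⇒ [-10, -12, -3, -5, -1, -2, 2, -8, -6, -7]
j=6: 2>-7, skip
j=7: -8≤-7, i=2, swap(2,7) ⇒ [-10, -12, -8, -5, -1, -2, 2, -3, -6, -7]
j=8: -6>-7, skip
swap(3,9) ⇒ [-10, -12, -8, -7, -1, -2, 2, -3, -6, -5]; return 3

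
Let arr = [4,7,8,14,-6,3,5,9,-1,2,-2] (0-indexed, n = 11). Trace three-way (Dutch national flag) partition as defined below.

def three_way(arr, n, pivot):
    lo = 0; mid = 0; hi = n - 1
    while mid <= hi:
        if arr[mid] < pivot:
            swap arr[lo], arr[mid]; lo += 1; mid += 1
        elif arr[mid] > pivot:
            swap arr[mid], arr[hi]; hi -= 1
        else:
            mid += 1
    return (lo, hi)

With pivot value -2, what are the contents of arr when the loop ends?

lo=0 mid=0 hi=10
4>-2: swap(0,10), hi=9 ⇒ [-2,7,8,14,-6,3,5,9,-1,2,4]
-2=-2: mid=1
7>-2: swap(1,9), hi=8 ⇒ [-2,2,8,14,-6,3,5,9,-1,7,4]
2>-2: swap(1,8), hi=7 ⇒ [-2,-1,8,14,-6,3,5,9,2,7,4]
-1>-2: swap(1,7), hi=6 ⇒ [-2,9,8,14,-6,3,5,-1,2,7,4]
9>-2: swap(1,6), hi=5 ⇒ [-2,5,8,14,-6,3,9,-1,2,7,4]
5>-2: swap(1,5), hi=4 ⇒ [-2,3,8,14,-6,5,9,-1,2,7,4]
3>-2: swap(1,4), hi=3 ⇒ [-2,-6,8,14,3,5,9,-1,2,7,4]
-6<-2: swap(0,1), lo=1 mid=2 ⇒ [-6,-2,8,14,3,5,9,-1,2,7,4]
8>-2: swap(2,3), hi=2 ⇒ [-6,-2,14,8,3,5,9,-1,2,7,4]
14>-2: swap(2,2), hi=1 ⇒ [-6,-2,14,8,3,5,9,-1,2,7,4]
done. lo=1 hi=1; arr=[-6,-2,14,8,3,5,9,-1,2,7,4]

[-6,-2,14,8,3,5,9,-1,2,7,4]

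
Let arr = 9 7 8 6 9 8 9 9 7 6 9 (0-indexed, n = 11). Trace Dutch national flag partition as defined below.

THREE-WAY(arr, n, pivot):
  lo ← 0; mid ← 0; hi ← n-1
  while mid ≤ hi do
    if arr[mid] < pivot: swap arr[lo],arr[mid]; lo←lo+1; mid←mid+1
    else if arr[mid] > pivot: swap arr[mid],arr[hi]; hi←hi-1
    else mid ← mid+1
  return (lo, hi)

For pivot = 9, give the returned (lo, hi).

(6, 10)

pivot = 9; lo=0, mid=0, hi=10
arr[mid]=9=9: mid=1
arr[mid]=7<9: swap arr[0],arr[1]; lo=1,mid=2 → 7 9 8 6 9 8 9 9 7 6 9
arr[mid]=8<9: swap arr[1],arr[2]; lo=2,mid=3 → 7 8 9 6 9 8 9 9 7 6 9
arr[mid]=6<9: swap arr[2],arr[3]; lo=3,mid=4 → 7 8 6 9 9 8 9 9 7 6 9
arr[mid]=9=9: mid=5
arr[mid]=8<9: swap arr[3],arr[5]; lo=4,mid=6 → 7 8 6 8 9 9 9 9 7 6 9
arr[mid]=9=9: mid=7
arr[mid]=9=9: mid=8
arr[mid]=7<9: swap arr[4],arr[8]; lo=5,mid=9 → 7 8 6 8 7 9 9 9 9 6 9
arr[mid]=6<9: swap arr[5],arr[9]; lo=6,mid=10 → 7 8 6 8 7 6 9 9 9 9 9
arr[mid]=9=9: mid=11
end: lo=6, hi=10; arr = 7 8 6 8 7 6 9 9 9 9 9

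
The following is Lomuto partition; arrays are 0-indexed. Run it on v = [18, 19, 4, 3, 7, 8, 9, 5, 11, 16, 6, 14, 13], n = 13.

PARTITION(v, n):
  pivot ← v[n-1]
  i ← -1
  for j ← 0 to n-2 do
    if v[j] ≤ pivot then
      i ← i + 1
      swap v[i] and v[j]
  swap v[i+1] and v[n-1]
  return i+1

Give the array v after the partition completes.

[4, 3, 7, 8, 9, 5, 11, 6, 13, 16, 19, 14, 18]

pivot = v[12] = 13; i = -1
j=0: v[0]=18 > 13 → no swap
j=1: v[1]=19 > 13 → no swap
j=2: v[2]=4 ≤ 13 → i=0, swap v[0],v[2] → [4, 19, 18, 3, 7, 8, 9, 5, 11, 16, 6, 14, 13]
j=3: v[3]=3 ≤ 13 → i=1, swap v[1],v[3] → [4, 3, 18, 19, 7, 8, 9, 5, 11, 16, 6, 14, 13]
j=4: v[4]=7 ≤ 13 → i=2, swap v[2],v[4] → [4, 3, 7, 19, 18, 8, 9, 5, 11, 16, 6, 14, 13]
j=5: v[5]=8 ≤ 13 → i=3, swap v[3],v[5] → [4, 3, 7, 8, 18, 19, 9, 5, 11, 16, 6, 14, 13]
j=6: v[6]=9 ≤ 13 → i=4, swap v[4],v[6] → [4, 3, 7, 8, 9, 19, 18, 5, 11, 16, 6, 14, 13]
j=7: v[7]=5 ≤ 13 → i=5, swap v[5],v[7] → [4, 3, 7, 8, 9, 5, 18, 19, 11, 16, 6, 14, 13]
j=8: v[8]=11 ≤ 13 → i=6, swap v[6],v[8] → [4, 3, 7, 8, 9, 5, 11, 19, 18, 16, 6, 14, 13]
j=9: v[9]=16 > 13 → no swap
j=10: v[10]=6 ≤ 13 → i=7, swap v[7],v[10] → [4, 3, 7, 8, 9, 5, 11, 6, 18, 16, 19, 14, 13]
j=11: v[11]=14 > 13 → no swap
final swap v[8],v[12] → [4, 3, 7, 8, 9, 5, 11, 6, 13, 16, 19, 14, 18]; return 8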